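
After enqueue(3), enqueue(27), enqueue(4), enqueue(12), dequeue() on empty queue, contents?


enqueue(3) -> [3]
enqueue(27) -> [3, 27]
enqueue(4) -> [3, 27, 4]
enqueue(12) -> [3, 27, 4, 12]
dequeue() returns 3 -> [27, 4, 12]
Final queue (front to back): [27, 4, 12]


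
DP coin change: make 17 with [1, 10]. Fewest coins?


dp[0]=0; dp[i]=1+min(dp[i-c] for c in coins)
...dp[12]=3, dp[13]=4, dp[14]=5, dp[15]=6, dp[16]=7, dp[17]=8
Minimum coins for 17 = 8


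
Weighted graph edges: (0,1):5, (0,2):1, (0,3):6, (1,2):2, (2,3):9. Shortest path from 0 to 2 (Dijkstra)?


Dijkstra from 0:
Distances: {0: 0, 1: 3, 2: 1, 3: 6}
Shortest distance to 2 = 1, path = [0, 2]


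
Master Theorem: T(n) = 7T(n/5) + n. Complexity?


a=7, b=5, c=1. log_5(7)=1.209 > c=1. Case 1: O(n^log_b(a)) = O(n^1.209)
Complexity: O(n^1.209)


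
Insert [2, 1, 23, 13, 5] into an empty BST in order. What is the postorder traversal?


Root = 2; build tree by BST insertion.
Postorder traversal: [1, 5, 13, 23, 2]


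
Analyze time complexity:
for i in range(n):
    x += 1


Per nesting level: O(n) = O(n)
Complexity: O(n)


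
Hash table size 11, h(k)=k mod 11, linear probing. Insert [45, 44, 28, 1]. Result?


Insertions: 45->slot 1; 44->slot 0; 28->slot 6; 1->slot 2
Table: [44, 45, 1, None, None, None, 28, None, None, None, None]


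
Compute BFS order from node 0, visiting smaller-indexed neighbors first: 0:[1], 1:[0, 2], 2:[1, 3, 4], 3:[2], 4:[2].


BFS queue: start with [0]
Visit order: [0, 1, 2, 3, 4]


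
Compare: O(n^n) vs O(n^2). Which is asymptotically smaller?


quadratic grows slower than n^n
O(n^2) is asymptotically smaller; O(n^n) grows faster


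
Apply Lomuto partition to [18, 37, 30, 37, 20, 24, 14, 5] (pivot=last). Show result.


Elements <= 5 go left of pivot.
Result: [5, 37, 30, 37, 20, 24, 14, 18], pivot at index 0


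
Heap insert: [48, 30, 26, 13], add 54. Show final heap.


Append 54: [48, 30, 26, 13, 54]
Bubble up: swap idx 4(54) with idx 1(30); swap idx 1(54) with idx 0(48)
Result: [54, 48, 26, 13, 30]


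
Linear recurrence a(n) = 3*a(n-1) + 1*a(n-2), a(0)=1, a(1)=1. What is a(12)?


Build bottom-up:
...a(10)=55807, a(11)=184318, a(12)=3*184318+1*55807=608761


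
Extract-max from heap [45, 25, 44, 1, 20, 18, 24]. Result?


Max = 45
Replace root with last, heapify down
Resulting heap: [44, 25, 24, 1, 20, 18]


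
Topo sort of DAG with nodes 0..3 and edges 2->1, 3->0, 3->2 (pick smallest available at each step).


Kahn's algorithm, process smallest node first
Order: [3, 0, 2, 1]


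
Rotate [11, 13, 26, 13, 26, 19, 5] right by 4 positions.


Right rotate by 4: [13, 26, 19, 5, 11, 13, 26]


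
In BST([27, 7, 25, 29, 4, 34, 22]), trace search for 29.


BST root = 27
Search for 29: compare at each node
Path: [27, 29]


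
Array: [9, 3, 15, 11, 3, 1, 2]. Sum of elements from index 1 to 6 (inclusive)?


Prefix sums: [0, 9, 12, 27, 38, 41, 42, 44]
Sum[1..6] = prefix[7] - prefix[1] = 44 - 9 = 35


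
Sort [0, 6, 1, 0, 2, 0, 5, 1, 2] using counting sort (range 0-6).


Count array: [3, 2, 2, 0, 0, 1, 1]
Reconstruct: [0, 0, 0, 1, 1, 2, 2, 5, 6]


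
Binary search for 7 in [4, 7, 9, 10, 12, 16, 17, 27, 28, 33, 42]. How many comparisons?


Search for 7:
[0,10] mid=5 arr[5]=16
[0,4] mid=2 arr[2]=9
[0,1] mid=0 arr[0]=4
[1,1] mid=1 arr[1]=7
Total: 4 comparisons


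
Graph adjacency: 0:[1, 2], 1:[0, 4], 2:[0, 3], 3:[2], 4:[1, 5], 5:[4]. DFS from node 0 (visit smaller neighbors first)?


DFS stack-based: start with [0]
Visit order: [0, 1, 4, 5, 2, 3]


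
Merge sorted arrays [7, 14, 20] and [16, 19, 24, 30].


Compare heads, take smaller each step.
Merged: [7, 14, 16, 19, 20, 24, 30]


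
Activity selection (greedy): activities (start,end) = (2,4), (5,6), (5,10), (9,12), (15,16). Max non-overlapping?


Greedy: pick earliest-ending, then skip overlaps.
Selected (4 activities): [(2, 4), (5, 6), (9, 12), (15, 16)]


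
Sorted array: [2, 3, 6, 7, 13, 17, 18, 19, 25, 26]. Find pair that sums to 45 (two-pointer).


Two pointers: lo=0, hi=9
Found pair: (19, 26) summing to 45


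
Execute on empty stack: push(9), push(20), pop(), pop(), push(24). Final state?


push(9) -> [9]
push(20) -> [9, 20]
pop() returns 20 -> [9]
pop() returns 9 -> []
push(24) -> [24]
Final stack (bottom to top): [24]


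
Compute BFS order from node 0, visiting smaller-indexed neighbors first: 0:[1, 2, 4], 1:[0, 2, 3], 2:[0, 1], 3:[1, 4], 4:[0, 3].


BFS queue: start with [0]
Visit order: [0, 1, 2, 4, 3]


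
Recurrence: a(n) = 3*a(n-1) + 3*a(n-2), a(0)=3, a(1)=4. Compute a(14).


Build bottom-up:
...a(12)=12266883, a(13)=46507284, a(14)=3*46507284+3*12266883=176322501


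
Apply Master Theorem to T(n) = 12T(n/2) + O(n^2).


a=12, b=2, c=2. log_2(12)=3.585 > c=2. Case 1: O(n^log_b(a)) = O(n^3.585)
Complexity: O(n^3.585)


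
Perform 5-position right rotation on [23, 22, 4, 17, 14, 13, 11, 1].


Right rotate by 5: [17, 14, 13, 11, 1, 23, 22, 4]


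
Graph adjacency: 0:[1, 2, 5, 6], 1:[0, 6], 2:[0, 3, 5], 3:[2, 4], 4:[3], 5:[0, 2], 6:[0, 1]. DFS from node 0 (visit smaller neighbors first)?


DFS stack-based: start with [0]
Visit order: [0, 1, 6, 2, 3, 4, 5]


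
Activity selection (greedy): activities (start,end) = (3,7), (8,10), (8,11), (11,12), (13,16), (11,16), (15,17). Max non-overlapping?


Greedy: pick earliest-ending, then skip overlaps.
Selected (4 activities): [(3, 7), (8, 10), (11, 12), (13, 16)]


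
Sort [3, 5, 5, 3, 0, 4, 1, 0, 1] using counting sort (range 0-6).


Count array: [2, 2, 0, 2, 1, 2, 0]
Reconstruct: [0, 0, 1, 1, 3, 3, 4, 5, 5]


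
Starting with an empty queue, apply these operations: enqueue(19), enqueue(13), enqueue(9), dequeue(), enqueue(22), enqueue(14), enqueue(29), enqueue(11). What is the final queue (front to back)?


enqueue(19) -> [19]
enqueue(13) -> [19, 13]
enqueue(9) -> [19, 13, 9]
dequeue() returns 19 -> [13, 9]
enqueue(22) -> [13, 9, 22]
enqueue(14) -> [13, 9, 22, 14]
enqueue(29) -> [13, 9, 22, 14, 29]
enqueue(11) -> [13, 9, 22, 14, 29, 11]
Final queue (front to back): [13, 9, 22, 14, 29, 11]


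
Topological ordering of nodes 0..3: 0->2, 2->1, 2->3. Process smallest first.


Kahn's algorithm, process smallest node first
Order: [0, 2, 1, 3]


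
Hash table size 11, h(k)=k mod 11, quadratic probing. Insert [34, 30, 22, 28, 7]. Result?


Insertions: 34->slot 1; 30->slot 8; 22->slot 0; 28->slot 6; 7->slot 7
Table: [22, 34, None, None, None, None, 28, 7, 30, None, None]


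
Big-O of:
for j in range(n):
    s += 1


Per nesting level: O(n) = O(n)
Complexity: O(n)


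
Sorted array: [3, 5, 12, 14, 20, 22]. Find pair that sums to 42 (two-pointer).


Two pointers: lo=0, hi=5
Found pair: (20, 22) summing to 42


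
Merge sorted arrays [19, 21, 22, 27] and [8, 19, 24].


Compare heads, take smaller each step.
Merged: [8, 19, 19, 21, 22, 24, 27]


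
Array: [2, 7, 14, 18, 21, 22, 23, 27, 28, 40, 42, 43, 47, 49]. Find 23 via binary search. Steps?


Search for 23:
[0,13] mid=6 arr[6]=23
Total: 1 comparisons


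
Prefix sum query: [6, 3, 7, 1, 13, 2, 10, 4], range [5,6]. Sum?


Prefix sums: [0, 6, 9, 16, 17, 30, 32, 42, 46]
Sum[5..6] = prefix[7] - prefix[5] = 42 - 30 = 12


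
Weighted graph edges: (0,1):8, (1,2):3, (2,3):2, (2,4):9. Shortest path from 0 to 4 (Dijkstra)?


Dijkstra from 0:
Distances: {0: 0, 1: 8, 2: 11, 3: 13, 4: 20}
Shortest distance to 4 = 20, path = [0, 1, 2, 4]


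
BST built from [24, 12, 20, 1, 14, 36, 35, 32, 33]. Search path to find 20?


BST root = 24
Search for 20: compare at each node
Path: [24, 12, 20]


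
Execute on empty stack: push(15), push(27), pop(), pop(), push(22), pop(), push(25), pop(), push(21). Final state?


push(15) -> [15]
push(27) -> [15, 27]
pop() returns 27 -> [15]
pop() returns 15 -> []
push(22) -> [22]
pop() returns 22 -> []
push(25) -> [25]
pop() returns 25 -> []
push(21) -> [21]
Final stack (bottom to top): [21]


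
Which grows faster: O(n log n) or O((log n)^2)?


polylogarithmic grows slower than linearithmic
O((log n)^2) is asymptotically smaller; O(n log n) grows faster


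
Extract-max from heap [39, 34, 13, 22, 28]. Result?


Max = 39
Replace root with last, heapify down
Resulting heap: [34, 28, 13, 22]


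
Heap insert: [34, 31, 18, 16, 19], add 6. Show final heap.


Append 6: [34, 31, 18, 16, 19, 6]
Bubble up: no swaps needed
Result: [34, 31, 18, 16, 19, 6]


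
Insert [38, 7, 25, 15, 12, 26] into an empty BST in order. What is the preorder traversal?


Root = 38; build tree by BST insertion.
Preorder traversal: [38, 7, 25, 15, 12, 26]


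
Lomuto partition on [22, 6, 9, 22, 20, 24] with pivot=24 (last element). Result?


Elements <= 24 go left of pivot.
Result: [22, 6, 9, 22, 20, 24], pivot at index 5


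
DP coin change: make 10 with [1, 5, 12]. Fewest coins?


dp[0]=0; dp[i]=1+min(dp[i-c] for c in coins)
...dp[5]=1, dp[6]=2, dp[7]=3, dp[8]=4, dp[9]=5, dp[10]=2
Minimum coins for 10 = 2


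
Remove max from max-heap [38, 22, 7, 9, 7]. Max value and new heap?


Max = 38
Replace root with last, heapify down
Resulting heap: [22, 9, 7, 7]


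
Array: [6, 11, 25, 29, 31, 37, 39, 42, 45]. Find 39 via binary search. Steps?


Search for 39:
[0,8] mid=4 arr[4]=31
[5,8] mid=6 arr[6]=39
Total: 2 comparisons


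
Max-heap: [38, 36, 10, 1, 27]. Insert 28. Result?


Append 28: [38, 36, 10, 1, 27, 28]
Bubble up: swap idx 5(28) with idx 2(10)
Result: [38, 36, 28, 1, 27, 10]


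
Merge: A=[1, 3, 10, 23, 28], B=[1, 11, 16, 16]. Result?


Compare heads, take smaller each step.
Merged: [1, 1, 3, 10, 11, 16, 16, 23, 28]


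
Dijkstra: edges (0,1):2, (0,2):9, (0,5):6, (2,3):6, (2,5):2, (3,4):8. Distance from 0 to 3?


Dijkstra from 0:
Distances: {0: 0, 1: 2, 2: 8, 3: 14, 4: 22, 5: 6}
Shortest distance to 3 = 14, path = [0, 5, 2, 3]


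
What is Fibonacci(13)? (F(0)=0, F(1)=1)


F(n)=F(n-1)+F(n-2)
...F(11)=89, F(12)=144, F(13)=233


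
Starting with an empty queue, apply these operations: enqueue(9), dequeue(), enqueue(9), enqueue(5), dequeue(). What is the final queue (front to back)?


enqueue(9) -> [9]
dequeue() returns 9 -> []
enqueue(9) -> [9]
enqueue(5) -> [9, 5]
dequeue() returns 9 -> [5]
Final queue (front to back): [5]


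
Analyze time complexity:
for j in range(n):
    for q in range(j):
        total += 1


Per nesting level: O(n) * O(n) [triangular over j] = O(n^2)
Complexity: O(n^2)


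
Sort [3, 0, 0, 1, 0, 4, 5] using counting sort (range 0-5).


Count array: [3, 1, 0, 1, 1, 1]
Reconstruct: [0, 0, 0, 1, 3, 4, 5]


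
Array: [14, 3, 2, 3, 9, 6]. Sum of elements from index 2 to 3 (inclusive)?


Prefix sums: [0, 14, 17, 19, 22, 31, 37]
Sum[2..3] = prefix[4] - prefix[2] = 22 - 17 = 5


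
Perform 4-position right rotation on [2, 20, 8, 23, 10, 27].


Right rotate by 4: [8, 23, 10, 27, 2, 20]


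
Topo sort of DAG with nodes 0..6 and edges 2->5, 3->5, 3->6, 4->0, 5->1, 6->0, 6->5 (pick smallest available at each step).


Kahn's algorithm, process smallest node first
Order: [2, 3, 4, 6, 0, 5, 1]


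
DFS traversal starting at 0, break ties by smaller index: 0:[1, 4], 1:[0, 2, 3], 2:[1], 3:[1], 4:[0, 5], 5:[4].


DFS stack-based: start with [0]
Visit order: [0, 1, 2, 3, 4, 5]


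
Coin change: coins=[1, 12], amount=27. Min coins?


dp[0]=0; dp[i]=1+min(dp[i-c] for c in coins)
...dp[22]=11, dp[23]=12, dp[24]=2, dp[25]=3, dp[26]=4, dp[27]=5
Minimum coins for 27 = 5


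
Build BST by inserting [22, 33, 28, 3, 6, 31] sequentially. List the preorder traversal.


Root = 22; build tree by BST insertion.
Preorder traversal: [22, 3, 6, 33, 28, 31]


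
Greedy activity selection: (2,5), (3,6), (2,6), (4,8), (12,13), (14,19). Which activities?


Greedy: pick earliest-ending, then skip overlaps.
Selected (3 activities): [(2, 5), (12, 13), (14, 19)]


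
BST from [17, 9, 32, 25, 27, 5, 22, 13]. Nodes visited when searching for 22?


BST root = 17
Search for 22: compare at each node
Path: [17, 32, 25, 22]


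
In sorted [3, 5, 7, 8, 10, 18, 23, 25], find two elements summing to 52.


Two pointers: lo=0, hi=7
No pair sums to 52


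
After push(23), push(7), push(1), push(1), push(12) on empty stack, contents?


push(23) -> [23]
push(7) -> [23, 7]
push(1) -> [23, 7, 1]
push(1) -> [23, 7, 1, 1]
push(12) -> [23, 7, 1, 1, 12]
Final stack (bottom to top): [23, 7, 1, 1, 12]


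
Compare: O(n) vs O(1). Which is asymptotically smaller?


constant grows slower than linear
O(1) is asymptotically smaller; O(n) grows faster


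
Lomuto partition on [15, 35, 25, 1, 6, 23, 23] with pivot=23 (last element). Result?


Elements <= 23 go left of pivot.
Result: [15, 1, 6, 23, 23, 35, 25], pivot at index 4


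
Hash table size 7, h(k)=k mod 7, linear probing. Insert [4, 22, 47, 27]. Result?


Insertions: 4->slot 4; 22->slot 1; 47->slot 5; 27->slot 6
Table: [None, 22, None, None, 4, 47, 27]


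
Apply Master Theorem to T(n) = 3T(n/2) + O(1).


a=3, b=2, c=0. log_2(3)=1.585 > c=0. Case 1: O(n^log_b(a)) = O(n^1.585)
Complexity: O(n^1.585)


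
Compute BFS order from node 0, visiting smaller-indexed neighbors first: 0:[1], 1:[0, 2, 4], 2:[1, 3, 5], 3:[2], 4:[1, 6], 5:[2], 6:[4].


BFS queue: start with [0]
Visit order: [0, 1, 2, 4, 3, 5, 6]


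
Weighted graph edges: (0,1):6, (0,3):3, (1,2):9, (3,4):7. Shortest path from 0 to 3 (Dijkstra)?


Dijkstra from 0:
Distances: {0: 0, 1: 6, 2: 15, 3: 3, 4: 10}
Shortest distance to 3 = 3, path = [0, 3]


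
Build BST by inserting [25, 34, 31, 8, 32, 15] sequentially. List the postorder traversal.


Root = 25; build tree by BST insertion.
Postorder traversal: [15, 8, 32, 31, 34, 25]


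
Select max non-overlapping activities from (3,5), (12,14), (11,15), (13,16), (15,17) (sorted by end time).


Greedy: pick earliest-ending, then skip overlaps.
Selected (3 activities): [(3, 5), (12, 14), (15, 17)]


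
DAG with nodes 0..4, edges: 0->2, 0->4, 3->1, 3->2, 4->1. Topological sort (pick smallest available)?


Kahn's algorithm, process smallest node first
Order: [0, 3, 2, 4, 1]


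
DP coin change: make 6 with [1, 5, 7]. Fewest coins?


dp[0]=0; dp[i]=1+min(dp[i-c] for c in coins)
...dp[1]=1, dp[2]=2, dp[3]=3, dp[4]=4, dp[5]=1, dp[6]=2
Minimum coins for 6 = 2


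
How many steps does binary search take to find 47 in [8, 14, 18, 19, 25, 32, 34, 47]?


Search for 47:
[0,7] mid=3 arr[3]=19
[4,7] mid=5 arr[5]=32
[6,7] mid=6 arr[6]=34
[7,7] mid=7 arr[7]=47
Total: 4 comparisons


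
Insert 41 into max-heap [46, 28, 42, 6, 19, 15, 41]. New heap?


Append 41: [46, 28, 42, 6, 19, 15, 41, 41]
Bubble up: swap idx 7(41) with idx 3(6); swap idx 3(41) with idx 1(28)
Result: [46, 41, 42, 28, 19, 15, 41, 6]


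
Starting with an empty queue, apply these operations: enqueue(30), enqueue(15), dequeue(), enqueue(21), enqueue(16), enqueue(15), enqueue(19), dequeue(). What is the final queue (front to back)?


enqueue(30) -> [30]
enqueue(15) -> [30, 15]
dequeue() returns 30 -> [15]
enqueue(21) -> [15, 21]
enqueue(16) -> [15, 21, 16]
enqueue(15) -> [15, 21, 16, 15]
enqueue(19) -> [15, 21, 16, 15, 19]
dequeue() returns 15 -> [21, 16, 15, 19]
Final queue (front to back): [21, 16, 15, 19]


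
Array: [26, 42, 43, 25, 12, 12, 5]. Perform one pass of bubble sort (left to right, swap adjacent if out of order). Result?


After one pass: [26, 42, 25, 12, 12, 5, 43]


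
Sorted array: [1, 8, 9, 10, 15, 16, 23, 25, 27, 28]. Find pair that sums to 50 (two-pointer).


Two pointers: lo=0, hi=9
Found pair: (23, 27) summing to 50


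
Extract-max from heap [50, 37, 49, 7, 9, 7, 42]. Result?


Max = 50
Replace root with last, heapify down
Resulting heap: [49, 37, 42, 7, 9, 7]


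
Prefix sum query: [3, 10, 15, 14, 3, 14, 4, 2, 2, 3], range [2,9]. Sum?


Prefix sums: [0, 3, 13, 28, 42, 45, 59, 63, 65, 67, 70]
Sum[2..9] = prefix[10] - prefix[2] = 70 - 13 = 57


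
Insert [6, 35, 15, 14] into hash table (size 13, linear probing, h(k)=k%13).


Insertions: 6->slot 6; 35->slot 9; 15->slot 2; 14->slot 1
Table: [None, 14, 15, None, None, None, 6, None, None, 35, None, None, None]


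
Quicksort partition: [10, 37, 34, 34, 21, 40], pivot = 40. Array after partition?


Elements <= 40 go left of pivot.
Result: [10, 37, 34, 34, 21, 40], pivot at index 5


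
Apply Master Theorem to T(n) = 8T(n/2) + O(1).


a=8, b=2, c=0. log_2(8)=3 > c=0. Case 1: O(n^log_b(a)) = O(n^3)
Complexity: O(n^3)


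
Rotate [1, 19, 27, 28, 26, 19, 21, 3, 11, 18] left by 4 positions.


Left rotate by 4: [26, 19, 21, 3, 11, 18, 1, 19, 27, 28]


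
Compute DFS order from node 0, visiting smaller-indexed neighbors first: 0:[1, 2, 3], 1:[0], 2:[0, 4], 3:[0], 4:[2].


DFS stack-based: start with [0]
Visit order: [0, 1, 2, 4, 3]


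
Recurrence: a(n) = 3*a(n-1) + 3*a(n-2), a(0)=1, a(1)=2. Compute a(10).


Build bottom-up:
...a(8)=26001, a(9)=98577, a(10)=3*98577+3*26001=373734


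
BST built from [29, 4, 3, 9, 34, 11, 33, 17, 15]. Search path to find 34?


BST root = 29
Search for 34: compare at each node
Path: [29, 34]


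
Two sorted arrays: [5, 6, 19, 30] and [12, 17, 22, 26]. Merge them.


Compare heads, take smaller each step.
Merged: [5, 6, 12, 17, 19, 22, 26, 30]


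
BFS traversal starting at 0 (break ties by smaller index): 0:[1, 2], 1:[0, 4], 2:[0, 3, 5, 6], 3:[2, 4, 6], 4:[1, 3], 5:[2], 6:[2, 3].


BFS queue: start with [0]
Visit order: [0, 1, 2, 4, 3, 5, 6]


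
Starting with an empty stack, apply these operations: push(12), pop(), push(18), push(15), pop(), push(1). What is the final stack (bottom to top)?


push(12) -> [12]
pop() returns 12 -> []
push(18) -> [18]
push(15) -> [18, 15]
pop() returns 15 -> [18]
push(1) -> [18, 1]
Final stack (bottom to top): [18, 1]


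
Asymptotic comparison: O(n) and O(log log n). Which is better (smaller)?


double-logarithmic grows slower than linear
O(log log n) is asymptotically smaller; O(n) grows faster


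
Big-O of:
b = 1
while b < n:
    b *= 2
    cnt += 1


Per nesting level: O(log n) = O(log n)
Complexity: O(log n)


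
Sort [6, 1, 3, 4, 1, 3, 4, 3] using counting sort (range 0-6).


Count array: [0, 2, 0, 3, 2, 0, 1]
Reconstruct: [1, 1, 3, 3, 3, 4, 4, 6]


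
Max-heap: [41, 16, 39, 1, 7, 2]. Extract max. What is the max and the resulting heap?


Max = 41
Replace root with last, heapify down
Resulting heap: [39, 16, 2, 1, 7]


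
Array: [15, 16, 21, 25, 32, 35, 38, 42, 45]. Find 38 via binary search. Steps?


Search for 38:
[0,8] mid=4 arr[4]=32
[5,8] mid=6 arr[6]=38
Total: 2 comparisons


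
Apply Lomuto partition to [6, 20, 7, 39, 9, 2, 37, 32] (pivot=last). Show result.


Elements <= 32 go left of pivot.
Result: [6, 20, 7, 9, 2, 32, 37, 39], pivot at index 5


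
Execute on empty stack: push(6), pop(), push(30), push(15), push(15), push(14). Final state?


push(6) -> [6]
pop() returns 6 -> []
push(30) -> [30]
push(15) -> [30, 15]
push(15) -> [30, 15, 15]
push(14) -> [30, 15, 15, 14]
Final stack (bottom to top): [30, 15, 15, 14]


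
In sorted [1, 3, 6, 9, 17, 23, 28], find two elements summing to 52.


Two pointers: lo=0, hi=6
No pair sums to 52


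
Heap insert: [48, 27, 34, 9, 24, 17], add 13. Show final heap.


Append 13: [48, 27, 34, 9, 24, 17, 13]
Bubble up: no swaps needed
Result: [48, 27, 34, 9, 24, 17, 13]


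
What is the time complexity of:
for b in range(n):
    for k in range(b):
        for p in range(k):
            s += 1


Per nesting level: O(n) * O(n) [triangular over b] * O(n) [triangular over k] = O(n^3)
Complexity: O(n^3)


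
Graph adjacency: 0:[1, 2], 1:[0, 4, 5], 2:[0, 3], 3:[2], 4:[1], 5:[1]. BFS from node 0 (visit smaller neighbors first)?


BFS queue: start with [0]
Visit order: [0, 1, 2, 4, 5, 3]


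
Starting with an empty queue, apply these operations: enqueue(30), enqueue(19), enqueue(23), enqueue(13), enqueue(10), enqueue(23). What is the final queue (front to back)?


enqueue(30) -> [30]
enqueue(19) -> [30, 19]
enqueue(23) -> [30, 19, 23]
enqueue(13) -> [30, 19, 23, 13]
enqueue(10) -> [30, 19, 23, 13, 10]
enqueue(23) -> [30, 19, 23, 13, 10, 23]
Final queue (front to back): [30, 19, 23, 13, 10, 23]


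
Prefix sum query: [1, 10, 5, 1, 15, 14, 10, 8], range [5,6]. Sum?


Prefix sums: [0, 1, 11, 16, 17, 32, 46, 56, 64]
Sum[5..6] = prefix[7] - prefix[5] = 56 - 32 = 24


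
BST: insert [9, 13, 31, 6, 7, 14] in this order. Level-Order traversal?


Root = 9; build tree by BST insertion.
Level-Order traversal: [9, 6, 13, 7, 31, 14]


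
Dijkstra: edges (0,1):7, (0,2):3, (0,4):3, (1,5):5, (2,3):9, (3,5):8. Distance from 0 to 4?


Dijkstra from 0:
Distances: {0: 0, 1: 7, 2: 3, 3: 12, 4: 3, 5: 12}
Shortest distance to 4 = 3, path = [0, 4]


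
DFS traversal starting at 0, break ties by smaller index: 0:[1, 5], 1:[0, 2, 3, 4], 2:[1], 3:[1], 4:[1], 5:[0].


DFS stack-based: start with [0]
Visit order: [0, 1, 2, 3, 4, 5]


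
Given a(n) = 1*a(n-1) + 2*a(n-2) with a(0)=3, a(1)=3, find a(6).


Build bottom-up:
...a(4)=33, a(5)=63, a(6)=1*63+2*33=129


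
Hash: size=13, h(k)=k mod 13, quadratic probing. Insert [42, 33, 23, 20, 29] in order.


Insertions: 42->slot 3; 33->slot 7; 23->slot 10; 20->slot 8; 29->slot 4
Table: [None, None, None, 42, 29, None, None, 33, 20, None, 23, None, None]


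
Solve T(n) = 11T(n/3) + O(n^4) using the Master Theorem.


a=11, b=3, c=4. log_3(11)=2.183 < c=4. Case 3: O(n^c) = O(n^4)
Complexity: O(n^4)


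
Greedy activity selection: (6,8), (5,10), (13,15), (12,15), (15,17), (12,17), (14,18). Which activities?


Greedy: pick earliest-ending, then skip overlaps.
Selected (3 activities): [(6, 8), (13, 15), (15, 17)]


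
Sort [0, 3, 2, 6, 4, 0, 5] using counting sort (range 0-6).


Count array: [2, 0, 1, 1, 1, 1, 1]
Reconstruct: [0, 0, 2, 3, 4, 5, 6]


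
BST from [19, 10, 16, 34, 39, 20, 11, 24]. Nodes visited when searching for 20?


BST root = 19
Search for 20: compare at each node
Path: [19, 34, 20]


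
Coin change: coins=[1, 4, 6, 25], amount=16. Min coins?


dp[0]=0; dp[i]=1+min(dp[i-c] for c in coins)
...dp[11]=3, dp[12]=2, dp[13]=3, dp[14]=3, dp[15]=4, dp[16]=3
Minimum coins for 16 = 3


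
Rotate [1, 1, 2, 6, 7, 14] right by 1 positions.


Right rotate by 1: [14, 1, 1, 2, 6, 7]


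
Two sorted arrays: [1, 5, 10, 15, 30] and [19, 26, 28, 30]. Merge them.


Compare heads, take smaller each step.
Merged: [1, 5, 10, 15, 19, 26, 28, 30, 30]


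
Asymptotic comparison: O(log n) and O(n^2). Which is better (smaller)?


logarithmic grows slower than quadratic
O(log n) is asymptotically smaller; O(n^2) grows faster


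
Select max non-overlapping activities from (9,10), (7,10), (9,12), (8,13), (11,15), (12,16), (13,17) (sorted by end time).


Greedy: pick earliest-ending, then skip overlaps.
Selected (2 activities): [(9, 10), (11, 15)]


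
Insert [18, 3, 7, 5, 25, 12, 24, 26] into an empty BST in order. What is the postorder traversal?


Root = 18; build tree by BST insertion.
Postorder traversal: [5, 12, 7, 3, 24, 26, 25, 18]


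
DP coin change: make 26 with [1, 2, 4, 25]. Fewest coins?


dp[0]=0; dp[i]=1+min(dp[i-c] for c in coins)
...dp[21]=6, dp[22]=6, dp[23]=7, dp[24]=6, dp[25]=1, dp[26]=2
Minimum coins for 26 = 2


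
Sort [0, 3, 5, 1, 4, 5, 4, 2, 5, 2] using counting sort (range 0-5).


Count array: [1, 1, 2, 1, 2, 3]
Reconstruct: [0, 1, 2, 2, 3, 4, 4, 5, 5, 5]


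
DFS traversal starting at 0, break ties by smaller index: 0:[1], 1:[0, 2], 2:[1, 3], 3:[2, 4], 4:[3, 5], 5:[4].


DFS stack-based: start with [0]
Visit order: [0, 1, 2, 3, 4, 5]


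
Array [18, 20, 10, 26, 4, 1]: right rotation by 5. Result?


Right rotate by 5: [20, 10, 26, 4, 1, 18]


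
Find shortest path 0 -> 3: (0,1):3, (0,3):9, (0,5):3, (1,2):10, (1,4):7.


Dijkstra from 0:
Distances: {0: 0, 1: 3, 2: 13, 3: 9, 4: 10, 5: 3}
Shortest distance to 3 = 9, path = [0, 3]


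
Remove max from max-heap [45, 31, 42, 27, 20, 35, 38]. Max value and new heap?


Max = 45
Replace root with last, heapify down
Resulting heap: [42, 31, 38, 27, 20, 35]


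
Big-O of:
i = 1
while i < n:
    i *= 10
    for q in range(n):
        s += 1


Per nesting level: O(log n) * O(n) = O(n log n)
Complexity: O(n log n)


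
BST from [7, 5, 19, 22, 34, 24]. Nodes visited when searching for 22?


BST root = 7
Search for 22: compare at each node
Path: [7, 19, 22]


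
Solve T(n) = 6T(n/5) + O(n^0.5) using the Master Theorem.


a=6, b=5, c=0.5. log_5(6)=1.113 > c=0.5. Case 1: O(n^log_b(a)) = O(n^1.113)
Complexity: O(n^1.113)


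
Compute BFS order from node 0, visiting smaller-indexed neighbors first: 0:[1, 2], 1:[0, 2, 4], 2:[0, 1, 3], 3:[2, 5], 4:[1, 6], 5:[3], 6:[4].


BFS queue: start with [0]
Visit order: [0, 1, 2, 4, 3, 6, 5]


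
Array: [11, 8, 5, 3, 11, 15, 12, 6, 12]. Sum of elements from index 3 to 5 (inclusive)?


Prefix sums: [0, 11, 19, 24, 27, 38, 53, 65, 71, 83]
Sum[3..5] = prefix[6] - prefix[3] = 53 - 24 = 29


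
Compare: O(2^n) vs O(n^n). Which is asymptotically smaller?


exponential grows slower than n^n
O(2^n) is asymptotically smaller; O(n^n) grows faster


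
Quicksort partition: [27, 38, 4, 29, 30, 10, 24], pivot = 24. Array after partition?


Elements <= 24 go left of pivot.
Result: [4, 10, 24, 29, 30, 38, 27], pivot at index 2


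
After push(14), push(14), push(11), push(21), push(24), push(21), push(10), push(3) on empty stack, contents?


push(14) -> [14]
push(14) -> [14, 14]
push(11) -> [14, 14, 11]
push(21) -> [14, 14, 11, 21]
push(24) -> [14, 14, 11, 21, 24]
push(21) -> [14, 14, 11, 21, 24, 21]
push(10) -> [14, 14, 11, 21, 24, 21, 10]
push(3) -> [14, 14, 11, 21, 24, 21, 10, 3]
Final stack (bottom to top): [14, 14, 11, 21, 24, 21, 10, 3]


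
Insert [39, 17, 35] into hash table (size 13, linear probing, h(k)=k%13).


Insertions: 39->slot 0; 17->slot 4; 35->slot 9
Table: [39, None, None, None, 17, None, None, None, None, 35, None, None, None]


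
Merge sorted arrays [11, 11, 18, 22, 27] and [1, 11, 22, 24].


Compare heads, take smaller each step.
Merged: [1, 11, 11, 11, 18, 22, 22, 24, 27]


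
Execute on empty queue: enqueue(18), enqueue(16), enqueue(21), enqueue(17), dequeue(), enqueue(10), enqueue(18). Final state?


enqueue(18) -> [18]
enqueue(16) -> [18, 16]
enqueue(21) -> [18, 16, 21]
enqueue(17) -> [18, 16, 21, 17]
dequeue() returns 18 -> [16, 21, 17]
enqueue(10) -> [16, 21, 17, 10]
enqueue(18) -> [16, 21, 17, 10, 18]
Final queue (front to back): [16, 21, 17, 10, 18]


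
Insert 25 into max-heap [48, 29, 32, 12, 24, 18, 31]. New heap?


Append 25: [48, 29, 32, 12, 24, 18, 31, 25]
Bubble up: swap idx 7(25) with idx 3(12)
Result: [48, 29, 32, 25, 24, 18, 31, 12]


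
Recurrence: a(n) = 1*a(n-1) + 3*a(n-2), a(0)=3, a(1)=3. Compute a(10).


Build bottom-up:
...a(8)=1524, a(9)=3477, a(10)=1*3477+3*1524=8049


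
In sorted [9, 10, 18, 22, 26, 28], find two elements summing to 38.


Two pointers: lo=0, hi=5
Found pair: (10, 28) summing to 38


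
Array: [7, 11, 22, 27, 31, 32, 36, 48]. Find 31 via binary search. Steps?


Search for 31:
[0,7] mid=3 arr[3]=27
[4,7] mid=5 arr[5]=32
[4,4] mid=4 arr[4]=31
Total: 3 comparisons


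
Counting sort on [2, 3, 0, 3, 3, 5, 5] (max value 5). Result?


Count array: [1, 0, 1, 3, 0, 2]
Reconstruct: [0, 2, 3, 3, 3, 5, 5]


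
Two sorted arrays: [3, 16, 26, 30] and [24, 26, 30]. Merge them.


Compare heads, take smaller each step.
Merged: [3, 16, 24, 26, 26, 30, 30]


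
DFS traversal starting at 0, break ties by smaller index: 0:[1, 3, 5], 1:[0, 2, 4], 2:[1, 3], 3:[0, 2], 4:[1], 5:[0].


DFS stack-based: start with [0]
Visit order: [0, 1, 2, 3, 4, 5]


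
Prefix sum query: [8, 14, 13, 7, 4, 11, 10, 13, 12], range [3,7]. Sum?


Prefix sums: [0, 8, 22, 35, 42, 46, 57, 67, 80, 92]
Sum[3..7] = prefix[8] - prefix[3] = 80 - 35 = 45


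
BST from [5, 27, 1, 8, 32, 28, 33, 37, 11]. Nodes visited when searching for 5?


BST root = 5
Search for 5: compare at each node
Path: [5]


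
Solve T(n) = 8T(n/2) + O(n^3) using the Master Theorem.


a=8, b=2, c=3. log_2(8)=3 = c=3. Case 2: O(n^c log n) = O(n^3 log n)
Complexity: O(n^3 log n)


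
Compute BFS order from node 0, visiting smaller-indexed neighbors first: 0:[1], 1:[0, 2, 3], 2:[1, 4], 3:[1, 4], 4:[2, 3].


BFS queue: start with [0]
Visit order: [0, 1, 2, 3, 4]


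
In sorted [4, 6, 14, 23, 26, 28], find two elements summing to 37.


Two pointers: lo=0, hi=5
Found pair: (14, 23) summing to 37


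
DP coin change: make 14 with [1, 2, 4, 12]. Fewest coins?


dp[0]=0; dp[i]=1+min(dp[i-c] for c in coins)
...dp[9]=3, dp[10]=3, dp[11]=4, dp[12]=1, dp[13]=2, dp[14]=2
Minimum coins for 14 = 2


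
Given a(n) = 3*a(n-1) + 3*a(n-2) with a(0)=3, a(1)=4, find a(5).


Build bottom-up:
...a(3)=75, a(4)=288, a(5)=3*288+3*75=1089


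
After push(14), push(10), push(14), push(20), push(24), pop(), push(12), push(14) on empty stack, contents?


push(14) -> [14]
push(10) -> [14, 10]
push(14) -> [14, 10, 14]
push(20) -> [14, 10, 14, 20]
push(24) -> [14, 10, 14, 20, 24]
pop() returns 24 -> [14, 10, 14, 20]
push(12) -> [14, 10, 14, 20, 12]
push(14) -> [14, 10, 14, 20, 12, 14]
Final stack (bottom to top): [14, 10, 14, 20, 12, 14]


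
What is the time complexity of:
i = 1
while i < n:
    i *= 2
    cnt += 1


Per nesting level: O(log n) = O(log n)
Complexity: O(log n)


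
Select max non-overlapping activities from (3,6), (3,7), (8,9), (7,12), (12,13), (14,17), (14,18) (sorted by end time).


Greedy: pick earliest-ending, then skip overlaps.
Selected (4 activities): [(3, 6), (8, 9), (12, 13), (14, 17)]


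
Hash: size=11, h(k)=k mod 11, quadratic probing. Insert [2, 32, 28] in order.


Insertions: 2->slot 2; 32->slot 10; 28->slot 6
Table: [None, None, 2, None, None, None, 28, None, None, None, 32]


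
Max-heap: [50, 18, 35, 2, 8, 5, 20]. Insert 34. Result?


Append 34: [50, 18, 35, 2, 8, 5, 20, 34]
Bubble up: swap idx 7(34) with idx 3(2); swap idx 3(34) with idx 1(18)
Result: [50, 34, 35, 18, 8, 5, 20, 2]


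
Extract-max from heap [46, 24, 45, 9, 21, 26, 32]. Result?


Max = 46
Replace root with last, heapify down
Resulting heap: [45, 24, 32, 9, 21, 26]


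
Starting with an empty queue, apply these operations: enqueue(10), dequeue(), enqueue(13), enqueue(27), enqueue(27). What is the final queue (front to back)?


enqueue(10) -> [10]
dequeue() returns 10 -> []
enqueue(13) -> [13]
enqueue(27) -> [13, 27]
enqueue(27) -> [13, 27, 27]
Final queue (front to back): [13, 27, 27]


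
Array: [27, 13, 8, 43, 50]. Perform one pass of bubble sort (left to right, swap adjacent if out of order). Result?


After one pass: [13, 8, 27, 43, 50]


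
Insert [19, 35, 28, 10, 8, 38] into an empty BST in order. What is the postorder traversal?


Root = 19; build tree by BST insertion.
Postorder traversal: [8, 10, 28, 38, 35, 19]


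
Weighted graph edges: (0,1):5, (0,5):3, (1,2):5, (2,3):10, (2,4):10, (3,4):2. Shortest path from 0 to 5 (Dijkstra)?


Dijkstra from 0:
Distances: {0: 0, 1: 5, 2: 10, 3: 20, 4: 20, 5: 3}
Shortest distance to 5 = 3, path = [0, 5]


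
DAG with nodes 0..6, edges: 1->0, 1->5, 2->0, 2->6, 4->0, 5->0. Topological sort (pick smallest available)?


Kahn's algorithm, process smallest node first
Order: [1, 2, 3, 4, 5, 0, 6]


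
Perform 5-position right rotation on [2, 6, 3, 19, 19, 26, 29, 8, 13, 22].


Right rotate by 5: [26, 29, 8, 13, 22, 2, 6, 3, 19, 19]


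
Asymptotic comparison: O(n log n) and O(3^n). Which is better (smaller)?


linearithmic grows slower than exponential (base 3)
O(n log n) is asymptotically smaller; O(3^n) grows faster


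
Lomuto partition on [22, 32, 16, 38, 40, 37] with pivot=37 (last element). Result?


Elements <= 37 go left of pivot.
Result: [22, 32, 16, 37, 40, 38], pivot at index 3


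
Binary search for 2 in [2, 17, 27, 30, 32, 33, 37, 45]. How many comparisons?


Search for 2:
[0,7] mid=3 arr[3]=30
[0,2] mid=1 arr[1]=17
[0,0] mid=0 arr[0]=2
Total: 3 comparisons


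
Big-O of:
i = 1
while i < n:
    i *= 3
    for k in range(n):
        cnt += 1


Per nesting level: O(log n) * O(n) = O(n log n)
Complexity: O(n log n)


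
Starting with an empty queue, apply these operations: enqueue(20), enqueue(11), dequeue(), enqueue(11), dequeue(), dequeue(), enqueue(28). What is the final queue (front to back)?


enqueue(20) -> [20]
enqueue(11) -> [20, 11]
dequeue() returns 20 -> [11]
enqueue(11) -> [11, 11]
dequeue() returns 11 -> [11]
dequeue() returns 11 -> []
enqueue(28) -> [28]
Final queue (front to back): [28]


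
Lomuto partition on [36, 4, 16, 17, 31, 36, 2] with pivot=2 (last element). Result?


Elements <= 2 go left of pivot.
Result: [2, 4, 16, 17, 31, 36, 36], pivot at index 0


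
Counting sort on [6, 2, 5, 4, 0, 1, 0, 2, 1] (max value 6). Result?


Count array: [2, 2, 2, 0, 1, 1, 1]
Reconstruct: [0, 0, 1, 1, 2, 2, 4, 5, 6]


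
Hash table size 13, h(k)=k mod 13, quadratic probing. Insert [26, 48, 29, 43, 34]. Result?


Insertions: 26->slot 0; 48->slot 9; 29->slot 3; 43->slot 4; 34->slot 8
Table: [26, None, None, 29, 43, None, None, None, 34, 48, None, None, None]


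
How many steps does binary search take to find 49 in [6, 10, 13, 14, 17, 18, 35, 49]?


Search for 49:
[0,7] mid=3 arr[3]=14
[4,7] mid=5 arr[5]=18
[6,7] mid=6 arr[6]=35
[7,7] mid=7 arr[7]=49
Total: 4 comparisons


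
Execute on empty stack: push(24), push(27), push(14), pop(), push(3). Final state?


push(24) -> [24]
push(27) -> [24, 27]
push(14) -> [24, 27, 14]
pop() returns 14 -> [24, 27]
push(3) -> [24, 27, 3]
Final stack (bottom to top): [24, 27, 3]


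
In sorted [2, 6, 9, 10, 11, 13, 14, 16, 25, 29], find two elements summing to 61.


Two pointers: lo=0, hi=9
No pair sums to 61


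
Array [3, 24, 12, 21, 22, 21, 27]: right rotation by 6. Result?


Right rotate by 6: [24, 12, 21, 22, 21, 27, 3]


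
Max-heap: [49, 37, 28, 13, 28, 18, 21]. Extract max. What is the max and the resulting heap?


Max = 49
Replace root with last, heapify down
Resulting heap: [37, 28, 28, 13, 21, 18]


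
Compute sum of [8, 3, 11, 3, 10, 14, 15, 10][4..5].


Prefix sums: [0, 8, 11, 22, 25, 35, 49, 64, 74]
Sum[4..5] = prefix[6] - prefix[4] = 49 - 25 = 24


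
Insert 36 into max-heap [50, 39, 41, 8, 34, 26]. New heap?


Append 36: [50, 39, 41, 8, 34, 26, 36]
Bubble up: no swaps needed
Result: [50, 39, 41, 8, 34, 26, 36]


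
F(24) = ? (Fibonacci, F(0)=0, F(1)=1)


F(n)=F(n-1)+F(n-2)
...F(22)=17711, F(23)=28657, F(24)=46368


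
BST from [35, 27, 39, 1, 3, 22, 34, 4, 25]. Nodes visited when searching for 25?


BST root = 35
Search for 25: compare at each node
Path: [35, 27, 1, 3, 22, 25]


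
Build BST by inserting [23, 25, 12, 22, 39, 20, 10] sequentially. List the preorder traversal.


Root = 23; build tree by BST insertion.
Preorder traversal: [23, 12, 10, 22, 20, 25, 39]


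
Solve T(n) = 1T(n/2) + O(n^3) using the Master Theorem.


a=1, b=2, c=3. log_2(1)=0 < c=3. Case 3: O(n^c) = O(n^3)
Complexity: O(n^3)


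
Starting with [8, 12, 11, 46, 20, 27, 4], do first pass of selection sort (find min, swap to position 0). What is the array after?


After one pass: [4, 12, 11, 46, 20, 27, 8]


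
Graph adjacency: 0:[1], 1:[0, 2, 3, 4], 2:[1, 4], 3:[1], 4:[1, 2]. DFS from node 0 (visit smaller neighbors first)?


DFS stack-based: start with [0]
Visit order: [0, 1, 2, 4, 3]


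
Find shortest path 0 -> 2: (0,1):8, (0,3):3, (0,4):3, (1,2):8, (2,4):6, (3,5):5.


Dijkstra from 0:
Distances: {0: 0, 1: 8, 2: 9, 3: 3, 4: 3, 5: 8}
Shortest distance to 2 = 9, path = [0, 4, 2]


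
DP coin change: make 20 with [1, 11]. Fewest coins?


dp[0]=0; dp[i]=1+min(dp[i-c] for c in coins)
...dp[15]=5, dp[16]=6, dp[17]=7, dp[18]=8, dp[19]=9, dp[20]=10
Minimum coins for 20 = 10


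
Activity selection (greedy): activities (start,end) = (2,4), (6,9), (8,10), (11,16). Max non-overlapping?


Greedy: pick earliest-ending, then skip overlaps.
Selected (3 activities): [(2, 4), (6, 9), (11, 16)]


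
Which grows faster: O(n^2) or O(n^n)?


quadratic grows slower than n^n
O(n^2) is asymptotically smaller; O(n^n) grows faster


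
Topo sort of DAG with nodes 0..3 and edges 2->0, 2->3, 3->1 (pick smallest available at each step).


Kahn's algorithm, process smallest node first
Order: [2, 0, 3, 1]


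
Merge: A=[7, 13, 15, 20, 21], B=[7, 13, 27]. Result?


Compare heads, take smaller each step.
Merged: [7, 7, 13, 13, 15, 20, 21, 27]


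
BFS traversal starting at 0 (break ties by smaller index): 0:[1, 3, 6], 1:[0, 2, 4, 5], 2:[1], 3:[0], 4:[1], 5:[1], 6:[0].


BFS queue: start with [0]
Visit order: [0, 1, 3, 6, 2, 4, 5]


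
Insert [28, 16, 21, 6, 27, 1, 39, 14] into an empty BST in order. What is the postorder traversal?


Root = 28; build tree by BST insertion.
Postorder traversal: [1, 14, 6, 27, 21, 16, 39, 28]


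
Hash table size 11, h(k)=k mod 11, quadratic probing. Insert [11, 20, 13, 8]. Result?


Insertions: 11->slot 0; 20->slot 9; 13->slot 2; 8->slot 8
Table: [11, None, 13, None, None, None, None, None, 8, 20, None]


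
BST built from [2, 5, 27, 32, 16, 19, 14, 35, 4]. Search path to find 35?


BST root = 2
Search for 35: compare at each node
Path: [2, 5, 27, 32, 35]


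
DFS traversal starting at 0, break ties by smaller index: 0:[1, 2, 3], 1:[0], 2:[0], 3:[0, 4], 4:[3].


DFS stack-based: start with [0]
Visit order: [0, 1, 2, 3, 4]


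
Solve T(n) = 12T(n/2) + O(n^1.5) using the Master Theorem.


a=12, b=2, c=1.5. log_2(12)=3.585 > c=1.5. Case 1: O(n^log_b(a)) = O(n^3.585)
Complexity: O(n^3.585)


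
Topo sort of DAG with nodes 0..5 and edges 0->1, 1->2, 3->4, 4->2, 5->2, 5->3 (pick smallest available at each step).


Kahn's algorithm, process smallest node first
Order: [0, 1, 5, 3, 4, 2]


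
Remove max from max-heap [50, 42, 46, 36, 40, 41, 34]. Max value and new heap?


Max = 50
Replace root with last, heapify down
Resulting heap: [46, 42, 41, 36, 40, 34]


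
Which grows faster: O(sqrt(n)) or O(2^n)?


sublinear grows slower than exponential
O(sqrt(n)) is asymptotically smaller; O(2^n) grows faster


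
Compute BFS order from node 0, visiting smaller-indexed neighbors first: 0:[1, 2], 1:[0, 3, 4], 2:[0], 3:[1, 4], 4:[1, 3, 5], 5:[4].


BFS queue: start with [0]
Visit order: [0, 1, 2, 3, 4, 5]


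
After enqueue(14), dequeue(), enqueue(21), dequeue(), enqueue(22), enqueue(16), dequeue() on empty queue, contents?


enqueue(14) -> [14]
dequeue() returns 14 -> []
enqueue(21) -> [21]
dequeue() returns 21 -> []
enqueue(22) -> [22]
enqueue(16) -> [22, 16]
dequeue() returns 22 -> [16]
Final queue (front to back): [16]


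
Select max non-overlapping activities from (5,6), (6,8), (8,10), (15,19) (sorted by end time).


Greedy: pick earliest-ending, then skip overlaps.
Selected (4 activities): [(5, 6), (6, 8), (8, 10), (15, 19)]


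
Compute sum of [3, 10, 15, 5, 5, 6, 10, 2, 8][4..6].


Prefix sums: [0, 3, 13, 28, 33, 38, 44, 54, 56, 64]
Sum[4..6] = prefix[7] - prefix[4] = 54 - 33 = 21


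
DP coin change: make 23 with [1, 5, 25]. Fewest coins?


dp[0]=0; dp[i]=1+min(dp[i-c] for c in coins)
...dp[18]=6, dp[19]=7, dp[20]=4, dp[21]=5, dp[22]=6, dp[23]=7
Minimum coins for 23 = 7
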